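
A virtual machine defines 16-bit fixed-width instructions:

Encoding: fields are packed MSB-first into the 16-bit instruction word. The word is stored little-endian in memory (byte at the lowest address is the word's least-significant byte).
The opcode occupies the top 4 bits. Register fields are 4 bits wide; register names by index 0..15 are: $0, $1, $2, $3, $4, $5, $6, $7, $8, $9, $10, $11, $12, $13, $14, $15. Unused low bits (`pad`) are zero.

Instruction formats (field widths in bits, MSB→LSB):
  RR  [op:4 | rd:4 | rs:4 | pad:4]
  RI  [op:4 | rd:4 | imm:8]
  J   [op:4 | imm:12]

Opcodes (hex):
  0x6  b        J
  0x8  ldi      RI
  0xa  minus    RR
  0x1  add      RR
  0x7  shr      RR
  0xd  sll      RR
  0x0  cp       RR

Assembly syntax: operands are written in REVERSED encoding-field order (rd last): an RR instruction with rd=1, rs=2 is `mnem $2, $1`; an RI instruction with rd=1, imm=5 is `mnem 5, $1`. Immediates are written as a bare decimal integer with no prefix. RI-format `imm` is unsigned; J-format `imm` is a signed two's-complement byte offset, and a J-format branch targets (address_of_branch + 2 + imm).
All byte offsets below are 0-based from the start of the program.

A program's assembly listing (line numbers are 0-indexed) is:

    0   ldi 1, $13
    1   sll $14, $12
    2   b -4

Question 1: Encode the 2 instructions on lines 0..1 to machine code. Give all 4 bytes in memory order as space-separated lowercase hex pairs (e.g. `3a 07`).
01 8d e0 dc

line 0 (ldi): pack op=0x8:4|rd=13:4|imm=1:8 = 0x8d01; little→ 01 8d
line 1 (sll): pack op=0xd:4|rd=12:4|rs=14:4|pad=0:4 = 0xdce0; little→ e0 dc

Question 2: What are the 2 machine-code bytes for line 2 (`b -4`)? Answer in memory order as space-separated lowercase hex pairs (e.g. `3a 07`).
fc 6f

L2: b op=0x6:4|imm=-4:12 ⇒ 0x6ffc ⇒ little fc 6f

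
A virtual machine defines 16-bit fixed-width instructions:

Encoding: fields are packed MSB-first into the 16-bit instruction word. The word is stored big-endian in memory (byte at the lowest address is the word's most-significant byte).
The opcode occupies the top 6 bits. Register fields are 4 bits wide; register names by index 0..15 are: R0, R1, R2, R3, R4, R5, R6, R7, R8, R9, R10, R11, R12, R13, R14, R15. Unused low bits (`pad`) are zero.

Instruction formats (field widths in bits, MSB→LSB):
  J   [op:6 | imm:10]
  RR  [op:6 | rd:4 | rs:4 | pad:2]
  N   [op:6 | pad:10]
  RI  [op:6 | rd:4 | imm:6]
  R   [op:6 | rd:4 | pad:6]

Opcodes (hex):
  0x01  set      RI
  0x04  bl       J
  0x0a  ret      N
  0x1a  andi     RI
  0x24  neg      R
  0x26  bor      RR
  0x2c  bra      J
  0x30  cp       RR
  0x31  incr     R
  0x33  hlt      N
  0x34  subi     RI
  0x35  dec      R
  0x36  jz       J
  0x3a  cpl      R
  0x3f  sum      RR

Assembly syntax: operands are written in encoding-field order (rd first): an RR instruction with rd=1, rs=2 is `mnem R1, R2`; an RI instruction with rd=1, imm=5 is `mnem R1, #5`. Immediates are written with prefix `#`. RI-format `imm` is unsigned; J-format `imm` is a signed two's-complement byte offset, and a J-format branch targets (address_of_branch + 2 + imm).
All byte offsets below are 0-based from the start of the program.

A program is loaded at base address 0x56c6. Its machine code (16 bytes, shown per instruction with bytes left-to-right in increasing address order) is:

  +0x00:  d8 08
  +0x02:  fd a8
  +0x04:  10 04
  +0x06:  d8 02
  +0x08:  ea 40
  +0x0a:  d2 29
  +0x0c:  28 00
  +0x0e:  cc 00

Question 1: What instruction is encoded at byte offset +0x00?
[00] d8 08 → 0xd808
  op=0xd808>>10=0x36 ⇒ jz (J)
  [9:0] imm=8 = #8

jz #8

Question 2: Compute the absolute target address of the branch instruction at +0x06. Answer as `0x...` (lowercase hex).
@+06  big-endian(d8 02) = 0xd802
  top 6b → 0x36 → jz [J]
  [9:0] imm=2 = #2
  target = base 0x56c6 + off 0x06 + 2 + imm 2 = 0x56d0

0x56d0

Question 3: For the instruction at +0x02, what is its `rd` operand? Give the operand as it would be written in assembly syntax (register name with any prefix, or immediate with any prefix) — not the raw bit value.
@+02  big-endian(fd a8) = 0xfda8
  opcode bits[15:10]=0x3f: sum/RR
  rd: (w>>6)&0xf=0x6 → R6
  rs: (w>>2)&0xf=0xa → R10

R6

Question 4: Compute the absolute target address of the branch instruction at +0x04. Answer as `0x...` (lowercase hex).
0x56d0

+0x04: 10 04 ⇒ word 0x1004 (big)
  opcode bits[15:10]=0x4: bl/J
  imm@[9:0]=0x4 ⇒ #4
  target = base 0x56c6 + off 0x04 + 2 + imm 4 = 0x56d0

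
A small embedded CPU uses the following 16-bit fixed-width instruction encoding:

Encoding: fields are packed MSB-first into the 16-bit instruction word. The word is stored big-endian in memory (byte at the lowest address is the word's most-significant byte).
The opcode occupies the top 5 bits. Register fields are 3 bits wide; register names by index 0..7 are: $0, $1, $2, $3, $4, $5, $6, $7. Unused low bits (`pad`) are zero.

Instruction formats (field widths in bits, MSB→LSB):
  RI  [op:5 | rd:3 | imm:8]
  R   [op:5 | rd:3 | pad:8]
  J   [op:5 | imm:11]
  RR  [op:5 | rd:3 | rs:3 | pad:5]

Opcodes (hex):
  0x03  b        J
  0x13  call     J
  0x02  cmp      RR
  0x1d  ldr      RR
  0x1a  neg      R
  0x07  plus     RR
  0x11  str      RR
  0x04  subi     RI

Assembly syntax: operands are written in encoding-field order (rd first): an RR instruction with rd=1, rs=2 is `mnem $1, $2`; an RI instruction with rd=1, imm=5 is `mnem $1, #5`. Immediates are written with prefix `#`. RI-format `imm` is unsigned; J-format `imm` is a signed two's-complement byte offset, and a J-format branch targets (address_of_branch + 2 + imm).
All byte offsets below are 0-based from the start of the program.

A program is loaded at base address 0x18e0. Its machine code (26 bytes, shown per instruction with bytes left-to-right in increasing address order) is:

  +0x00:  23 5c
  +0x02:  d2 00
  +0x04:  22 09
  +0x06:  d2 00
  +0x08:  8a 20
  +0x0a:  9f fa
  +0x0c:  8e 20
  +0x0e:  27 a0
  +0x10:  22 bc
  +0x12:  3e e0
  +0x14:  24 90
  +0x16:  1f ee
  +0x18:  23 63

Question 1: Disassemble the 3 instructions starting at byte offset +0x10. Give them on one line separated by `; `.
subi $2, #188; plus $6, $7; subi $4, #144

[10] 22 bc → 0x22bc
  top 5b → 0x4 → subi [RI]
  rd: (w>>8)&0x7=0x2 → $2
  imm: (w>>0)&0xff=0xbc → #188
[12] 3e e0 → 0x3ee0
  top 5b → 0x7 → plus [RR]
  rd: (w>>8)&0x7=0x6 → $6
  rs: (w>>5)&0x7=0x7 → $7
[14] 24 90 → 0x2490
  top 5b → 0x4 → subi [RI]
  rd: (w>>8)&0x7=0x4 → $4
  imm: (w>>0)&0xff=0x90 → #144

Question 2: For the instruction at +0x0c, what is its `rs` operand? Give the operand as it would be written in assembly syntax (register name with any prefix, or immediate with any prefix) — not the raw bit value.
$1

off 0x0c: read 8e 20 as big → 0x8e20
  opcode bits[15:11]=0x11: str/RR
  rd: (w>>8)&0x7=0x6 → $6
  rs: (w>>5)&0x7=0x1 → $1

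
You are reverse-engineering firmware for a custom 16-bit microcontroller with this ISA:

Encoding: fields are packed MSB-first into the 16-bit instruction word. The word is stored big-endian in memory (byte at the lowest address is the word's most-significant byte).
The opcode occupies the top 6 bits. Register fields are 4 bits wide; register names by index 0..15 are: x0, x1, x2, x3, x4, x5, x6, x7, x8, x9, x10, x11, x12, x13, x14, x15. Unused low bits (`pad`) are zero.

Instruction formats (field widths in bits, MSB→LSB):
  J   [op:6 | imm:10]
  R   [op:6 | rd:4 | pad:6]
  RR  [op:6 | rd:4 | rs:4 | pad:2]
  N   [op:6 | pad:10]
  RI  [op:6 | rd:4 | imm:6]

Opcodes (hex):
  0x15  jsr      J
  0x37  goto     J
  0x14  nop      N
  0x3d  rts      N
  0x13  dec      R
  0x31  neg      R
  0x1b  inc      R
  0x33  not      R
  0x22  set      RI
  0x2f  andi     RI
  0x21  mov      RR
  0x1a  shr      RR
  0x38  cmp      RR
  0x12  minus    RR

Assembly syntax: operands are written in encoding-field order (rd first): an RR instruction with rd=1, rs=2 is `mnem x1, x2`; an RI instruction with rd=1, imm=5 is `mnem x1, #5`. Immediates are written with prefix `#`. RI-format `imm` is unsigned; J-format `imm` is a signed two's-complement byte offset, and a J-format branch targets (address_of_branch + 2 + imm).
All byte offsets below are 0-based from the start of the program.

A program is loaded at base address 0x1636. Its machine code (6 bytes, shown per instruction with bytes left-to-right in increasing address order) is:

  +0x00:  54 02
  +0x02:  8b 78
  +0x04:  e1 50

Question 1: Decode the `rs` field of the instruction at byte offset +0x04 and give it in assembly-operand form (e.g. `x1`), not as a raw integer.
x4

off 0x04: read e1 50 as big → 0xe150
  opcode bits[15:10]=0x38: cmp/RR
  [9:6] rd=5 = x5
  [5:2] rs=4 = x4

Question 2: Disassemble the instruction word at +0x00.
off 0x00: read 54 02 as big → 0x5402
  opcode bits[15:10]=0x15: jsr/J
  imm: (w>>0)&0x3ff=0x2 → #2

jsr #2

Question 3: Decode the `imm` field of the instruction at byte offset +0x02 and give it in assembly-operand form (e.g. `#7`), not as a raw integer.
@+02  big-endian(8b 78) = 0x8b78
  top 6b → 0x22 → set [RI]
  rd@[9:6]=0xd ⇒ x13
  imm@[5:0]=0x38 ⇒ #56

#56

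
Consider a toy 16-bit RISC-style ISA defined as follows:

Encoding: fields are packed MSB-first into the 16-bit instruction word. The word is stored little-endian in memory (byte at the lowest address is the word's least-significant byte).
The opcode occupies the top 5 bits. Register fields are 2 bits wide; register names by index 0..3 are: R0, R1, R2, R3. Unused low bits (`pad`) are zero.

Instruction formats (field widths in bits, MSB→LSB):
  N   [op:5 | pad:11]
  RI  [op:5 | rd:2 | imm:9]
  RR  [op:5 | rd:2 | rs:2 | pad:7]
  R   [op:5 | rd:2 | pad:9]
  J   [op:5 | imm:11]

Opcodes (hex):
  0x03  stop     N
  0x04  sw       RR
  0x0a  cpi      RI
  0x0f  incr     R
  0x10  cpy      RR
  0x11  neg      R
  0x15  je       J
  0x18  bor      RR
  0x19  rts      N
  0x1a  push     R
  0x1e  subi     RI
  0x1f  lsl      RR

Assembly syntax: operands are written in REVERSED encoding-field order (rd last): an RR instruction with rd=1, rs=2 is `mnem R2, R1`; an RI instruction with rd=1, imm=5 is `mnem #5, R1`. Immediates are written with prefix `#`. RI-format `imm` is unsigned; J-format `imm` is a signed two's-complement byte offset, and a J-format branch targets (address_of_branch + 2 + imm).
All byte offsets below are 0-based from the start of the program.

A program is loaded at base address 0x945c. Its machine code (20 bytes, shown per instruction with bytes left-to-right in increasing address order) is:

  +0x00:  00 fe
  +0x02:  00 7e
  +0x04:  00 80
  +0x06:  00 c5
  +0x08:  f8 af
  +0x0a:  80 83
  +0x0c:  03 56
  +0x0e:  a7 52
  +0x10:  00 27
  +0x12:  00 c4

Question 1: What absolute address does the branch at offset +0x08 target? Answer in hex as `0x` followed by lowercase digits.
0x945e

off 0x08: read f8 af as little → 0xaff8
  opcode bits[15:11]=0x15: je/J
  imm: (w>>0)&0x7ff=0x7f8 (s11→-8) → #-8
  target = base 0x945c + off 0x08 + 2 + imm -8 = 0x945e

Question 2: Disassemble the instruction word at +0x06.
bor R2, R2

@+06  little-endian(00 c5) = 0xc500
  op=0xc500>>11=0x18 ⇒ bor (RR)
  rd: (w>>9)&0x3=0x2 → R2
  rs: (w>>7)&0x3=0x2 → R2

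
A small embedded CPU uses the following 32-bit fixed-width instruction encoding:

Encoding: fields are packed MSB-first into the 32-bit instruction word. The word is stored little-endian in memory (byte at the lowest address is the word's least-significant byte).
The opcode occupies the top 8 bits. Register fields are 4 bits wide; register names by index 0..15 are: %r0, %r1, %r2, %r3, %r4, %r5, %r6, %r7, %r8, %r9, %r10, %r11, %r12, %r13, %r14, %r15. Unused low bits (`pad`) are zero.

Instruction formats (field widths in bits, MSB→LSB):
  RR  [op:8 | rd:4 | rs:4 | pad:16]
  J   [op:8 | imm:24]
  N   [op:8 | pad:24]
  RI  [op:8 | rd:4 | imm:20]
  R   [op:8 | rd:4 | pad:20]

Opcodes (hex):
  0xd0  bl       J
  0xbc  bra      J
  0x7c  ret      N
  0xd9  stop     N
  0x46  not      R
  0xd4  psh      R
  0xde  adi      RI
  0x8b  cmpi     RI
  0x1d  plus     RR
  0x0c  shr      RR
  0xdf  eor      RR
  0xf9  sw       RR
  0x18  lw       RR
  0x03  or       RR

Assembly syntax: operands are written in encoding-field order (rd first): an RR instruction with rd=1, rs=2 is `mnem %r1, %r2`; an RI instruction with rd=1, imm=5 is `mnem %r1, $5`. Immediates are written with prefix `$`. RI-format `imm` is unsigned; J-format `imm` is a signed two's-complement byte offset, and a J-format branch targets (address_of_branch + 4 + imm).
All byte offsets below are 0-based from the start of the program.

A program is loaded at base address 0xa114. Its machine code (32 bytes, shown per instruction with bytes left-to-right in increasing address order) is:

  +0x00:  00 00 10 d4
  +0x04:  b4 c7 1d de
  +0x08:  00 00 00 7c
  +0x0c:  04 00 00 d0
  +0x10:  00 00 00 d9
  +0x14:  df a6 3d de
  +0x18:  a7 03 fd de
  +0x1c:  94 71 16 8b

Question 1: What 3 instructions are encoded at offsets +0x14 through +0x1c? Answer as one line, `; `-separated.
[14] df a6 3d de → 0xde3da6df
  top 8b → 0xde → adi [RI]
  rd@[23:20]=0x3 ⇒ %r3
  imm@[19:0]=0xda6df ⇒ $894687
[18] a7 03 fd de → 0xdefd03a7
  top 8b → 0xde → adi [RI]
  rd@[23:20]=0xf ⇒ %r15
  imm@[19:0]=0xd03a7 ⇒ $852903
[1c] 94 71 16 8b → 0x8b167194
  top 8b → 0x8b → cmpi [RI]
  rd@[23:20]=0x1 ⇒ %r1
  imm@[19:0]=0x67194 ⇒ $422292

adi %r3, $894687; adi %r15, $852903; cmpi %r1, $422292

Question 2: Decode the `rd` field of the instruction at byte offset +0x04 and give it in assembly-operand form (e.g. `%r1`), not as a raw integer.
@+04  little-endian(b4 c7 1d de) = 0xde1dc7b4
  top 8b → 0xde → adi [RI]
  rd: (w>>20)&0xf=0x1 → %r1
  imm: (w>>0)&0xfffff=0xdc7b4 → $903092

%r1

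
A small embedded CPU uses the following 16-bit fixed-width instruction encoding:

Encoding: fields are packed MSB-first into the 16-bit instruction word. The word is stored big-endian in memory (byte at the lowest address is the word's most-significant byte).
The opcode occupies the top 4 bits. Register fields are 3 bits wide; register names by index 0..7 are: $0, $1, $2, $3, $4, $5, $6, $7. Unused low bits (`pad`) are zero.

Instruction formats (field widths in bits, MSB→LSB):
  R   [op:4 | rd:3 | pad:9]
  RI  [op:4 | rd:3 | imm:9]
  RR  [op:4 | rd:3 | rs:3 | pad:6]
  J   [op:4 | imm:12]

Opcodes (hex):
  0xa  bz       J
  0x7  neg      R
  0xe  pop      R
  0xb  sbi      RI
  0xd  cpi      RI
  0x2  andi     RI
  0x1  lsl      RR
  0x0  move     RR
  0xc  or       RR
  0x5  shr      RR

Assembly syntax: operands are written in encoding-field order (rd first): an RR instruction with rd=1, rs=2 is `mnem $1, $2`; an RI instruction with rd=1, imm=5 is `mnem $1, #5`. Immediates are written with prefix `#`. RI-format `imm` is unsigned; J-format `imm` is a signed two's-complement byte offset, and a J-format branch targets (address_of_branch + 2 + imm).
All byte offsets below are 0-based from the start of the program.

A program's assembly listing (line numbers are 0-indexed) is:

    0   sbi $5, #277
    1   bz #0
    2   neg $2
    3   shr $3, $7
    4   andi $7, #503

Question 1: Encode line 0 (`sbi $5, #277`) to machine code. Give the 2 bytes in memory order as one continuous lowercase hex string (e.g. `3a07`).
0. sbi fields op=0xb:4|rd=5:3|imm=277:9 → word bb15h → bb 15

bb15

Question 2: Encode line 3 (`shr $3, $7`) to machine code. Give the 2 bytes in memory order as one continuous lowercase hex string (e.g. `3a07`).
L3: shr op=0x5:4|rd=3:3|rs=7:3|pad=0:6 ⇒ 0x57c0 ⇒ big 57 c0

57c0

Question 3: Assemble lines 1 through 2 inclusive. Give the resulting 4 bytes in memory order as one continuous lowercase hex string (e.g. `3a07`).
a0007400

line 1 (bz): pack op=0xa:4|imm=0:12 = 0xa000; big→ a0 00
line 2 (neg): pack op=0x7:4|rd=2:3|pad=0:9 = 0x7400; big→ 74 00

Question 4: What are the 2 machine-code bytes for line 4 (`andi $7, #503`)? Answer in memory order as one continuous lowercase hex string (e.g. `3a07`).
2ff7

4. andi fields op=0x2:4|rd=7:3|imm=503:9 → word 2ff7h → 2f f7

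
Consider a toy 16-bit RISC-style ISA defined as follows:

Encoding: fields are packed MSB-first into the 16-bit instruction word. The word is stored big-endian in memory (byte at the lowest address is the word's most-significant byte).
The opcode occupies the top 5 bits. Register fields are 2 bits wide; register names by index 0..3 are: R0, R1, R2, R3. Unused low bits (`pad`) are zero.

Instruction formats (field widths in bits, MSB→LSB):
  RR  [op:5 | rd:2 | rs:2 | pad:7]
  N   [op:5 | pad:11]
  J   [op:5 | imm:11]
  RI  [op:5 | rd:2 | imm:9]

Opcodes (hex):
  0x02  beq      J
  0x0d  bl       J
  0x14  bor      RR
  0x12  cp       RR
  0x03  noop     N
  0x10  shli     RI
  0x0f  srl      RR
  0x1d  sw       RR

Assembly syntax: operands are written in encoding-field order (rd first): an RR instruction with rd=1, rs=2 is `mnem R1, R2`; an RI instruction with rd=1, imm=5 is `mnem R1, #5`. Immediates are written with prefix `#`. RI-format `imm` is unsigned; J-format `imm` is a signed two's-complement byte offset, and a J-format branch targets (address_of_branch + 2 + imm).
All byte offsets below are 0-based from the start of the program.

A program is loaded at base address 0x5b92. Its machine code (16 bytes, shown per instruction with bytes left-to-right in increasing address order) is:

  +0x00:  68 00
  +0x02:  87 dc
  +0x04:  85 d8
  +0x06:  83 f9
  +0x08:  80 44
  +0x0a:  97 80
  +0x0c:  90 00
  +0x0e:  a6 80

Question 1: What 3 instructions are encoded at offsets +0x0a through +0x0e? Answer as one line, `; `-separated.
+0x0a: 97 80 ⇒ word 0x9780 (big)
  opcode bits[15:11]=0x12: cp/RR
  rd: (w>>9)&0x3=0x3 → R3
  rs: (w>>7)&0x3=0x3 → R3
+0x0c: 90 00 ⇒ word 0x9000 (big)
  opcode bits[15:11]=0x12: cp/RR
  rd: (w>>9)&0x3=0x0 → R0
  rs: (w>>7)&0x3=0x0 → R0
+0x0e: a6 80 ⇒ word 0xa680 (big)
  opcode bits[15:11]=0x14: bor/RR
  rd: (w>>9)&0x3=0x3 → R3
  rs: (w>>7)&0x3=0x1 → R1

cp R3, R3; cp R0, R0; bor R3, R1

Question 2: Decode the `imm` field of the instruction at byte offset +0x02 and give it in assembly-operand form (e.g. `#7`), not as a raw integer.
@+02  big-endian(87 dc) = 0x87dc
  opcode bits[15:11]=0x10: shli/RI
  rd@[10:9]=0x3 ⇒ R3
  imm@[8:0]=0x1dc ⇒ #476

#476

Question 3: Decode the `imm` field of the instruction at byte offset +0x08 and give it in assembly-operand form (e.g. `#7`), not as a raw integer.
@+08  big-endian(80 44) = 0x8044
  top 5b → 0x10 → shli [RI]
  rd: (w>>9)&0x3=0x0 → R0
  imm: (w>>0)&0x1ff=0x44 → #68

#68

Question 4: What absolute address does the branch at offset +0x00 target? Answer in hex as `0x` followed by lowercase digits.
0x5b94

[00] 68 00 → 0x6800
  opcode bits[15:11]=0xd: bl/J
  [10:0] imm=0 = #0
  target = base 0x5b92 + off 0x00 + 2 + imm 0 = 0x5b94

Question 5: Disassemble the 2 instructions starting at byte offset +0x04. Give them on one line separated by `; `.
+0x04: 85 d8 ⇒ word 0x85d8 (big)
  op=0x85d8>>11=0x10 ⇒ shli (RI)
  [10:9] rd=2 = R2
  [8:0] imm=472 = #472
+0x06: 83 f9 ⇒ word 0x83f9 (big)
  op=0x83f9>>11=0x10 ⇒ shli (RI)
  [10:9] rd=1 = R1
  [8:0] imm=505 = #505

shli R2, #472; shli R1, #505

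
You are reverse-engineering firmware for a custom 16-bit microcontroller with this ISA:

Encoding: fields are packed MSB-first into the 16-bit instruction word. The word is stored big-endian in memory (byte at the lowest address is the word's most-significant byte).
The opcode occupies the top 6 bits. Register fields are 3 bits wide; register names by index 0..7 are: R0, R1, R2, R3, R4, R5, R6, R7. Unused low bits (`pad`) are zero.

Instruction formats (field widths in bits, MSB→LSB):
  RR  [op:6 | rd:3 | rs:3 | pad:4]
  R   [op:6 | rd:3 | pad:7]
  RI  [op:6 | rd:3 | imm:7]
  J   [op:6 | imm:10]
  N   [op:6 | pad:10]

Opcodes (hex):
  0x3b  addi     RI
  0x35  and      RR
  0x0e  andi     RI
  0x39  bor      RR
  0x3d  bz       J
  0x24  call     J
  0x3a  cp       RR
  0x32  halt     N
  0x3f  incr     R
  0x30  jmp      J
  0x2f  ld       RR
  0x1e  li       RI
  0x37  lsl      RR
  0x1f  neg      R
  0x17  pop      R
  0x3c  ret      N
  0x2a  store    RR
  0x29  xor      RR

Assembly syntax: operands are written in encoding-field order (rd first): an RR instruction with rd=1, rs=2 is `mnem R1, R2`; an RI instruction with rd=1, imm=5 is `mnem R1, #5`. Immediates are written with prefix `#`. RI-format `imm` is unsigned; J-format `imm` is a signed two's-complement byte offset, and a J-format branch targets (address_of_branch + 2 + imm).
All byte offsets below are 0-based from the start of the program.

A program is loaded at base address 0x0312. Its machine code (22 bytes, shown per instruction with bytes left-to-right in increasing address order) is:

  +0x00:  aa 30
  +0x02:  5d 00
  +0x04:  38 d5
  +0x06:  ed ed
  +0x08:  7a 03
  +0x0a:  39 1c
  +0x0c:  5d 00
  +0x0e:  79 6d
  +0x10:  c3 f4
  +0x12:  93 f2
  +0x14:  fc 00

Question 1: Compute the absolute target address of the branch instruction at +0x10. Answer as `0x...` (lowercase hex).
0x0318

@+10  big-endian(c3 f4) = 0xc3f4
  op=0xc3f4>>10=0x30 ⇒ jmp (J)
  imm@[9:0]=0x3f4 (s10→-12) ⇒ #-12
  target = base 0x0312 + off 0x10 + 2 + imm -12 = 0x0318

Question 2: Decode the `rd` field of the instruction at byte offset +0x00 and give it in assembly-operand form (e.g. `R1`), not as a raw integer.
R4

off 0x00: read aa 30 as big → 0xaa30
  op=0xaa30>>10=0x2a ⇒ store (RR)
  rd@[9:7]=0x4 ⇒ R4
  rs@[6:4]=0x3 ⇒ R3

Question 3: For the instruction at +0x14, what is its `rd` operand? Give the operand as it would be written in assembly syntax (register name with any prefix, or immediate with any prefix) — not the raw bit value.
R0

@+14  big-endian(fc 00) = 0xfc00
  top 6b → 0x3f → incr [R]
  rd: (w>>7)&0x7=0x0 → R0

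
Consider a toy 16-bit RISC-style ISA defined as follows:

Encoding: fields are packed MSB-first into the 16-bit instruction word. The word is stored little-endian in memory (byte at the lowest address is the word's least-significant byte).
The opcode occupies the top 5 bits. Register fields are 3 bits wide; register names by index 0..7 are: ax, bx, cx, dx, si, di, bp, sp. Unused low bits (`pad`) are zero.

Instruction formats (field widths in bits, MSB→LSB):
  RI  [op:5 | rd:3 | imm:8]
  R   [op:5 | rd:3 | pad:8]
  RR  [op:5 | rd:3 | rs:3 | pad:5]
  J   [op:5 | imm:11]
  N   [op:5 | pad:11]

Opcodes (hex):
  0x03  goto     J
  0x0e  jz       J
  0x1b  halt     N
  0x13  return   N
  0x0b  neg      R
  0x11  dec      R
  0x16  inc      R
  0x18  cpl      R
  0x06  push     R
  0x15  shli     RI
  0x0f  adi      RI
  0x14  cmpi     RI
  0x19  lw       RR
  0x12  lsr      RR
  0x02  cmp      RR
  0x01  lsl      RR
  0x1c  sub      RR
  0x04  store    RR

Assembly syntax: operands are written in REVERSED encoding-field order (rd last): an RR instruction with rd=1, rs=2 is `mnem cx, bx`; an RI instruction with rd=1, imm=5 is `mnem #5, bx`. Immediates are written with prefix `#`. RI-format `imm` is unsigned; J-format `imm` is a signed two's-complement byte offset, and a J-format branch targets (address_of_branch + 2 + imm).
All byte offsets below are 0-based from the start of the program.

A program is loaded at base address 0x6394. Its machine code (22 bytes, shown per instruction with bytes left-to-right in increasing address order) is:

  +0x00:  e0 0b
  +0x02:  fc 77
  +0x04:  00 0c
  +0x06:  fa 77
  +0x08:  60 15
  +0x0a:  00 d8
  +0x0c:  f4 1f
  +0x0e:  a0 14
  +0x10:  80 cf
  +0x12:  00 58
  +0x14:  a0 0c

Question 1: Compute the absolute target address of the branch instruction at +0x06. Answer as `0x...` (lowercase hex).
[06] fa 77 → 0x77fa
  top 5b → 0xe → jz [J]
  imm@[10:0]=0x7fa (s11→-6) ⇒ #-6
  target = base 0x6394 + off 0x06 + 2 + imm -6 = 0x6396

0x6396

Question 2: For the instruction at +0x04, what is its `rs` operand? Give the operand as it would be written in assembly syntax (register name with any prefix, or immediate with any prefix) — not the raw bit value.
ax

[04] 00 0c → 0x0c00
  opcode bits[15:11]=0x1: lsl/RR
  rd: (w>>8)&0x7=0x4 → si
  rs: (w>>5)&0x7=0x0 → ax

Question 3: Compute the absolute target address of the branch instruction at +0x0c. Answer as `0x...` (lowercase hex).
@+0c  little-endian(f4 1f) = 0x1ff4
  op=0x1ff4>>11=0x3 ⇒ goto (J)
  imm@[10:0]=0x7f4 (s11→-12) ⇒ #-12
  target = base 0x6394 + off 0x0c + 2 + imm -12 = 0x6396

0x6396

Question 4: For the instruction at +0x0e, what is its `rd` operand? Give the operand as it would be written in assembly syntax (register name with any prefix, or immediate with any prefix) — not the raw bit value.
[0e] a0 14 → 0x14a0
  top 5b → 0x2 → cmp [RR]
  rd@[10:8]=0x4 ⇒ si
  rs@[7:5]=0x5 ⇒ di

si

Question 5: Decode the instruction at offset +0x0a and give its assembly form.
@+0a  little-endian(00 d8) = 0xd800
  opcode bits[15:11]=0x1b: halt/N

halt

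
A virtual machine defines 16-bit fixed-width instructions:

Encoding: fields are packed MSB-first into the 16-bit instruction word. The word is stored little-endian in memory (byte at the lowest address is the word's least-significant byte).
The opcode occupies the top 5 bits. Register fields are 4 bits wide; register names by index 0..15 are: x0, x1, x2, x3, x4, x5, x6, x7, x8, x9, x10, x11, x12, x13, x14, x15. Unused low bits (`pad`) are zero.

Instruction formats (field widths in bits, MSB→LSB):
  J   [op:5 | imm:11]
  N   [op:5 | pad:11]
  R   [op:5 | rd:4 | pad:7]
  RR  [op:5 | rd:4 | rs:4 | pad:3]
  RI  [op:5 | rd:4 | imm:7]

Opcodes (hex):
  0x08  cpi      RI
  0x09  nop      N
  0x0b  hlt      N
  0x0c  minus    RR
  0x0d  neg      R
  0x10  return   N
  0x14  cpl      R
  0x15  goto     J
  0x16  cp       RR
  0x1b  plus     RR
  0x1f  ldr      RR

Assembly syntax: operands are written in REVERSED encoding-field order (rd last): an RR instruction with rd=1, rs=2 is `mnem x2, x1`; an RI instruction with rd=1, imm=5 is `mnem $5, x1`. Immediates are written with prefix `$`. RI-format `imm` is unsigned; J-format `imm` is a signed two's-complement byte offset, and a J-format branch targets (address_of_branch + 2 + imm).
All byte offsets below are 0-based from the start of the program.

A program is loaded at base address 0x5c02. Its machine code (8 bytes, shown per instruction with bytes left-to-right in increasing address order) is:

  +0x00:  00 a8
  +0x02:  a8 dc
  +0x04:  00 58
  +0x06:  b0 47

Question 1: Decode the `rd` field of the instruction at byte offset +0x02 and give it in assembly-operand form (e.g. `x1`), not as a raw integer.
x9

@+02  little-endian(a8 dc) = 0xdca8
  opcode bits[15:11]=0x1b: plus/RR
  [10:7] rd=9 = x9
  [6:3] rs=5 = x5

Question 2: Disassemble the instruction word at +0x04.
hlt

off 0x04: read 00 58 as little → 0x5800
  opcode bits[15:11]=0xb: hlt/N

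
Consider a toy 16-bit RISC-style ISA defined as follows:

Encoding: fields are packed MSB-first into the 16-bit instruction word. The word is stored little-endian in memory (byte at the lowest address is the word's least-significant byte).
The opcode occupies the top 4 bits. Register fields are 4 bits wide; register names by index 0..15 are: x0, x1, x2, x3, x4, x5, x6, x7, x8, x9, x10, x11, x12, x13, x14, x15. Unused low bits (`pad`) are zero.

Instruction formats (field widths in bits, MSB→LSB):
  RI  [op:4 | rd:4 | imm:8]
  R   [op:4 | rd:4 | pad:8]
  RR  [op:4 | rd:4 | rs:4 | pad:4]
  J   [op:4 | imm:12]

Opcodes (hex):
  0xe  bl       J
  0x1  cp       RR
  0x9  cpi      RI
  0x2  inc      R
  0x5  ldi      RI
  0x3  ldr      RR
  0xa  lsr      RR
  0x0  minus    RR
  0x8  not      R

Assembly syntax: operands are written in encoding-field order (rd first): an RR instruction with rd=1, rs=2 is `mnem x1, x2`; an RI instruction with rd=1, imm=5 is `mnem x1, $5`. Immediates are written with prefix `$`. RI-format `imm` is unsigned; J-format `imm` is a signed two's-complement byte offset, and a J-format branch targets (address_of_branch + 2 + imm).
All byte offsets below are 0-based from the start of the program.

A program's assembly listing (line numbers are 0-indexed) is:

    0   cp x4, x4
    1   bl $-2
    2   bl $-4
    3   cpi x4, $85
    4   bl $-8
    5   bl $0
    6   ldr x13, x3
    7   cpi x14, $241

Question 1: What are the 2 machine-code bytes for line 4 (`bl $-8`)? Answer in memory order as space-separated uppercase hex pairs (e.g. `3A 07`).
F8 EF

L4: bl op=0xe:4|imm=-8:12 ⇒ 0xeff8 ⇒ little f8 ef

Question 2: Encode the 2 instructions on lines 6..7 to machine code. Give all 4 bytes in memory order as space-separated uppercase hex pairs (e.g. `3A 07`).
30 3D F1 9E

6. ldr fields op=0x3:4|rd=13:4|rs=3:4|pad=0:4 → word 3d30h → 30 3d
7. cpi fields op=0x9:4|rd=14:4|imm=241:8 → word 9ef1h → f1 9e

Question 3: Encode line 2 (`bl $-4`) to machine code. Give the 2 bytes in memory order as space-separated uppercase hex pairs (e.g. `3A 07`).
FC EF

line 2 (bl): pack op=0xe:4|imm=-4:12 = 0xeffc; little→ fc ef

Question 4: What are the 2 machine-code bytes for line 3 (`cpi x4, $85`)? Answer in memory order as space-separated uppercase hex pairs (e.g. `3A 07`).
55 94

line 3 (cpi): pack op=0x9:4|rd=4:4|imm=85:8 = 0x9455; little→ 55 94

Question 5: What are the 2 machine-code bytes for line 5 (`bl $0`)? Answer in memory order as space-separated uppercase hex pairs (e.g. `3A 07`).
00 E0

5. bl fields op=0xe:4|imm=0:12 → word e000h → 00 e0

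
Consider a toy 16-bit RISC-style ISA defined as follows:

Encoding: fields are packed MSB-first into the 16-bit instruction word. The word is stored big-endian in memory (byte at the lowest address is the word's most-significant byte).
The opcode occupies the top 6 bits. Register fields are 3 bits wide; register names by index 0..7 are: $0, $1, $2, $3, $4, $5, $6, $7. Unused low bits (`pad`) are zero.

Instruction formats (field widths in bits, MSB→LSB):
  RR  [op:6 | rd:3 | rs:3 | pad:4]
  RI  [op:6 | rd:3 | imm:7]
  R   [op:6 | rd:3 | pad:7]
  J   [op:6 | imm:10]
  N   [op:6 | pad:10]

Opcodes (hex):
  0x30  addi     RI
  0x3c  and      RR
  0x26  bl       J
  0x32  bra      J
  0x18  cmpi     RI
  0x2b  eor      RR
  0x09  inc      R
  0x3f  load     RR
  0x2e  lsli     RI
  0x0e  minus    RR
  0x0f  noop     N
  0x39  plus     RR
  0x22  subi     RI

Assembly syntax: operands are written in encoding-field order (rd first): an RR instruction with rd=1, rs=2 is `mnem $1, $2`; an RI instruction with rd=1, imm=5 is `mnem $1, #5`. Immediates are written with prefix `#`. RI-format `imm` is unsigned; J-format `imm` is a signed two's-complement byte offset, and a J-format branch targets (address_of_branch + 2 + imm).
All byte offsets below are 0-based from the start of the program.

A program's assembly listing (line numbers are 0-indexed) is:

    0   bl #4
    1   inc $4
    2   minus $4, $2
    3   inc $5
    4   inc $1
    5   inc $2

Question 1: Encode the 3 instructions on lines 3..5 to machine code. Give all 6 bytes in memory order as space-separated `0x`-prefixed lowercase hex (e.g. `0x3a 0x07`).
0x26 0x80 0x24 0x80 0x25 0x00

L3: inc op=0x9:6|rd=5:3|pad=0:7 ⇒ 0x2680 ⇒ big 26 80
L4: inc op=0x9:6|rd=1:3|pad=0:7 ⇒ 0x2480 ⇒ big 24 80
L5: inc op=0x9:6|rd=2:3|pad=0:7 ⇒ 0x2500 ⇒ big 25 00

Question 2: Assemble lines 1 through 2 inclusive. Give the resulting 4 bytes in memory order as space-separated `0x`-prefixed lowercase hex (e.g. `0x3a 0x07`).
0x26 0x00 0x3a 0x20

1. inc fields op=0x9:6|rd=4:3|pad=0:7 → word 2600h → 26 00
2. minus fields op=0xe:6|rd=4:3|rs=2:3|pad=0:4 → word 3a20h → 3a 20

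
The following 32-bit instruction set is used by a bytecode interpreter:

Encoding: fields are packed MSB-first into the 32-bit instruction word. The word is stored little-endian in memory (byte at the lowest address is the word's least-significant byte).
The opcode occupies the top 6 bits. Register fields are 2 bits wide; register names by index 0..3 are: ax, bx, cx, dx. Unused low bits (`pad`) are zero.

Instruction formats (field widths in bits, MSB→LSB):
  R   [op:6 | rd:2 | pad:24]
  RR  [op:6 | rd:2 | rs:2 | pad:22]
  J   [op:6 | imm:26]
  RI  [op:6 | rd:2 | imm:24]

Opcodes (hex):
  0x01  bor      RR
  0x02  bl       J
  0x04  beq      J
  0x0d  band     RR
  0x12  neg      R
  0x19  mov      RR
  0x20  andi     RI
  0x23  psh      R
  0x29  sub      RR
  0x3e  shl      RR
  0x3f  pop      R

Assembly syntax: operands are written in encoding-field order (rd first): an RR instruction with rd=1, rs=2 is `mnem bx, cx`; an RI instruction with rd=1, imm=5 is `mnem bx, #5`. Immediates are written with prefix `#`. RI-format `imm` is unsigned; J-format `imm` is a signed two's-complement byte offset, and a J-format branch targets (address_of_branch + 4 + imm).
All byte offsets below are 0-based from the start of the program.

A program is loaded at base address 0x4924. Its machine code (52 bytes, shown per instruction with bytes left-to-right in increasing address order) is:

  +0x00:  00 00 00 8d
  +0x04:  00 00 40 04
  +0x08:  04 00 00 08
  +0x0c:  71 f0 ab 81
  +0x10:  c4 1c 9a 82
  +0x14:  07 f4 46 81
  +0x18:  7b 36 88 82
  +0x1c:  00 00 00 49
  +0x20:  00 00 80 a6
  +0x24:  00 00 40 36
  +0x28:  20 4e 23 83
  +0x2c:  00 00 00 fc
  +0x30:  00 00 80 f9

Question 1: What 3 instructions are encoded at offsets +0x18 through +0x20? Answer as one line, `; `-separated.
andi cx, #8926843; neg bx; sub cx, cx

off 0x18: read 7b 36 88 82 as little → 0x8288367b
  top 6b → 0x20 → andi [RI]
  [25:24] rd=2 = cx
  [23:0] imm=8926843 = #8926843
off 0x1c: read 00 00 00 49 as little → 0x49000000
  top 6b → 0x12 → neg [R]
  [25:24] rd=1 = bx
off 0x20: read 00 00 80 a6 as little → 0xa6800000
  top 6b → 0x29 → sub [RR]
  [25:24] rd=2 = cx
  [23:22] rs=2 = cx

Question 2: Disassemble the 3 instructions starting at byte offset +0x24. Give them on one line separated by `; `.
+0x24: 00 00 40 36 ⇒ word 0x36400000 (little)
  top 6b → 0xd → band [RR]
  rd@[25:24]=0x2 ⇒ cx
  rs@[23:22]=0x1 ⇒ bx
+0x28: 20 4e 23 83 ⇒ word 0x83234e20 (little)
  top 6b → 0x20 → andi [RI]
  rd@[25:24]=0x3 ⇒ dx
  imm@[23:0]=0x234e20 ⇒ #2313760
+0x2c: 00 00 00 fc ⇒ word 0xfc000000 (little)
  top 6b → 0x3f → pop [R]
  rd@[25:24]=0x0 ⇒ ax

band cx, bx; andi dx, #2313760; pop ax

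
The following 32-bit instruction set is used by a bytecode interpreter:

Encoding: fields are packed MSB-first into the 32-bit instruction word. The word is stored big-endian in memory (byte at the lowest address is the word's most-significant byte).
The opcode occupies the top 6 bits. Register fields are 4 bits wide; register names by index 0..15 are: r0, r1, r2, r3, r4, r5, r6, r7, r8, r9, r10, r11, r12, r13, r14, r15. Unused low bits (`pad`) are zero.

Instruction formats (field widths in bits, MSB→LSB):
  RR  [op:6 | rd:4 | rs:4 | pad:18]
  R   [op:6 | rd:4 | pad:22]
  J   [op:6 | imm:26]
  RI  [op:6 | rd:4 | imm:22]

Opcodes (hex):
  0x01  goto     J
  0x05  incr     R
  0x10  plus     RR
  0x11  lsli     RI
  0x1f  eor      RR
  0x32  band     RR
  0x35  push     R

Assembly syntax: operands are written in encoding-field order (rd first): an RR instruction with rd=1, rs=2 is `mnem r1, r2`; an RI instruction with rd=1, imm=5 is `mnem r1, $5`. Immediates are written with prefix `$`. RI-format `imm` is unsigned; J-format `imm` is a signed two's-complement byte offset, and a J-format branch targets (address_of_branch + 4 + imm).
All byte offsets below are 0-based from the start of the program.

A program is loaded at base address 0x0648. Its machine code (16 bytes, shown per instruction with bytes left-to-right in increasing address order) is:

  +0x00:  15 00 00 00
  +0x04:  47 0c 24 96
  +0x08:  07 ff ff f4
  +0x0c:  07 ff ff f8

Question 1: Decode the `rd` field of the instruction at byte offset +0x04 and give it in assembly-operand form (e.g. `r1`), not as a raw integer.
+0x04: 47 0c 24 96 ⇒ word 0x470c2496 (big)
  top 6b → 0x11 → lsli [RI]
  [25:22] rd=12 = r12
  [21:0] imm=795798 = $795798

r12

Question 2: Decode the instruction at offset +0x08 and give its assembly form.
goto $-12

off 0x08: read 07 ff ff f4 as big → 0x07fffff4
  top 6b → 0x1 → goto [J]
  [25:0] imm=67108852 (s26→-12) = $-12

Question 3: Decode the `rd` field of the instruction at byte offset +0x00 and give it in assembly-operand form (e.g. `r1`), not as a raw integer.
@+00  big-endian(15 00 00 00) = 0x15000000
  op=0x15000000>>26=0x5 ⇒ incr (R)
  rd: (w>>22)&0xf=0x4 → r4

r4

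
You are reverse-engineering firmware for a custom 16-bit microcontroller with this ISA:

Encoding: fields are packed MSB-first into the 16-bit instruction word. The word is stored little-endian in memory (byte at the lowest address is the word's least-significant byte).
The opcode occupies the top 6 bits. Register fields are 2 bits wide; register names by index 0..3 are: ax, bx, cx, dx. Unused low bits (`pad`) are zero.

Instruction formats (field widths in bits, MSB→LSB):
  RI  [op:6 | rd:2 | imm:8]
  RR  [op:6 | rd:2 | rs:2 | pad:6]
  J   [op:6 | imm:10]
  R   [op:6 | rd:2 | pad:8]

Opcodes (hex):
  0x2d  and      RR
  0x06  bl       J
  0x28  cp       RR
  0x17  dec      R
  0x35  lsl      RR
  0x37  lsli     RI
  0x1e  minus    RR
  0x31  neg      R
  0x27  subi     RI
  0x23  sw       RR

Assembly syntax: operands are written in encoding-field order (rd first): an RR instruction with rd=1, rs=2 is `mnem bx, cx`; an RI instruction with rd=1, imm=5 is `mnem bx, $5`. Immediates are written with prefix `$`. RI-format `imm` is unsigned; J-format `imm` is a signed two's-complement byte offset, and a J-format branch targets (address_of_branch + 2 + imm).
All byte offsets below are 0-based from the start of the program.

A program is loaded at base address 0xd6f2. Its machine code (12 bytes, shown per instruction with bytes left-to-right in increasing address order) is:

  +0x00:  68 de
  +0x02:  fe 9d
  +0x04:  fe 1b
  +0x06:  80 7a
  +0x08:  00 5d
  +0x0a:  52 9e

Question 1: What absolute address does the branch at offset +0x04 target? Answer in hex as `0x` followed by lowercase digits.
0xd6f6

@+04  little-endian(fe 1b) = 0x1bfe
  opcode bits[15:10]=0x6: bl/J
  imm: (w>>0)&0x3ff=0x3fe (s10→-2) → $-2
  target = base 0xd6f2 + off 0x04 + 2 + imm -2 = 0xd6f6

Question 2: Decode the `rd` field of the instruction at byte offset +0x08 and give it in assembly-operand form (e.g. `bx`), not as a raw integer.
[08] 00 5d → 0x5d00
  top 6b → 0x17 → dec [R]
  rd: (w>>8)&0x3=0x1 → bx

bx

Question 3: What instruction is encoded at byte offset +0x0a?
@+0a  little-endian(52 9e) = 0x9e52
  top 6b → 0x27 → subi [RI]
  rd@[9:8]=0x2 ⇒ cx
  imm@[7:0]=0x52 ⇒ $82

subi cx, $82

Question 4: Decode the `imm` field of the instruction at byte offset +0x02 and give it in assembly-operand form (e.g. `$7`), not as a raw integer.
$254

+0x02: fe 9d ⇒ word 0x9dfe (little)
  top 6b → 0x27 → subi [RI]
  rd: (w>>8)&0x3=0x1 → bx
  imm: (w>>0)&0xff=0xfe → $254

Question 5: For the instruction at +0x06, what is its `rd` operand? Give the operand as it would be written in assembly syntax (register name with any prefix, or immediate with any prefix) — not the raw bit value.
off 0x06: read 80 7a as little → 0x7a80
  top 6b → 0x1e → minus [RR]
  [9:8] rd=2 = cx
  [7:6] rs=2 = cx

cx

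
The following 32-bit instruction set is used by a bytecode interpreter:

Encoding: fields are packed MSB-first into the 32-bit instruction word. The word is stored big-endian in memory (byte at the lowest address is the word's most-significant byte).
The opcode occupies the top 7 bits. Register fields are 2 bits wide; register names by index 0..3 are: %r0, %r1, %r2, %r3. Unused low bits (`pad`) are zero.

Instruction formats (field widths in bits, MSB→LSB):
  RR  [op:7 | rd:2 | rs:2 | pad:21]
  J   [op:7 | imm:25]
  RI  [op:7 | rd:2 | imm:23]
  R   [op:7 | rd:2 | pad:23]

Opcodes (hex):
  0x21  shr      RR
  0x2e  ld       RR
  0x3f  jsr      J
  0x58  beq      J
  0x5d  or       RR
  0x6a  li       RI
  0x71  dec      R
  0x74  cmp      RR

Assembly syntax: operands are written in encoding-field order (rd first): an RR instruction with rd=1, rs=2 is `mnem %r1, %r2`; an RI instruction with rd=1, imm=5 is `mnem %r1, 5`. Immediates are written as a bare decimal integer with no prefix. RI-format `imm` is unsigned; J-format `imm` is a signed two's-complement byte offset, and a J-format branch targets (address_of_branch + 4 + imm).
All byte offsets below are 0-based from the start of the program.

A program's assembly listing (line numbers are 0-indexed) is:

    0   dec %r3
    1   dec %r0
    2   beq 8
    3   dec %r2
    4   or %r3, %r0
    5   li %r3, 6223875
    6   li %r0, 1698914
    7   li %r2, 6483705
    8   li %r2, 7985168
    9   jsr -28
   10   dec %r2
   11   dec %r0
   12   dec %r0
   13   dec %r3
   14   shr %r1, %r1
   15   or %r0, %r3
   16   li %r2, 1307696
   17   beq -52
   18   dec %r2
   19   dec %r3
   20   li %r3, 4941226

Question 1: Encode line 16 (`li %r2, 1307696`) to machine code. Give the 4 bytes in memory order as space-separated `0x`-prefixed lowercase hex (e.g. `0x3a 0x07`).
line 16 (li): pack op=0x6a:7|rd=2:2|imm=1307696:23 = 0xd513f430; big→ d5 13 f4 30

0xd5 0x13 0xf4 0x30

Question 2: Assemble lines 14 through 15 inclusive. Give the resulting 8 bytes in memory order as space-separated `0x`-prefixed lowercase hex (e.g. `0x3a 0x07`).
L14: shr op=0x21:7|rd=1:2|rs=1:2|pad=0:21 ⇒ 0x42a00000 ⇒ big 42 a0 00 00
L15: or op=0x5d:7|rd=0:2|rs=3:2|pad=0:21 ⇒ 0xba600000 ⇒ big ba 60 00 00

0x42 0xa0 0x00 0x00 0xba 0x60 0x00 0x00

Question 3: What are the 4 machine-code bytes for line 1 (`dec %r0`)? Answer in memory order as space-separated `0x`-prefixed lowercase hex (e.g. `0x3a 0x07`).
line 1 (dec): pack op=0x71:7|rd=0:2|pad=0:23 = 0xe2000000; big→ e2 00 00 00

0xe2 0x00 0x00 0x00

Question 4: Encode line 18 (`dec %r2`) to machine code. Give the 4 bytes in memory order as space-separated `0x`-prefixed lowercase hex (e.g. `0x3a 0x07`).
0xe3 0x00 0x00 0x00

line 18 (dec): pack op=0x71:7|rd=2:2|pad=0:23 = 0xe3000000; big→ e3 00 00 00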